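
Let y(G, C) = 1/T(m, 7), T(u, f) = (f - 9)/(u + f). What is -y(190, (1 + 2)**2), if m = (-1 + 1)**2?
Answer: 7/2 ≈ 3.5000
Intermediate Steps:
m = 0 (m = 0**2 = 0)
T(u, f) = (-9 + f)/(f + u)
y(G, C) = -7/2 (y(G, C) = 1/((-9 + 7)/(7 + 0)) = 1/(-2/7) = -7/2)
-y(190, (1 + 2)**2) = -1*(-7/2) = 7/2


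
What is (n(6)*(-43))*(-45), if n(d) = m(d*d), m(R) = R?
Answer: 69660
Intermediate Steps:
n(d) = d² (n(d) = d*d = d²)
(n(6)*(-43))*(-45) = (6²*(-43))*(-45) = (36*(-43))*(-45) = -1548*(-45) = 69660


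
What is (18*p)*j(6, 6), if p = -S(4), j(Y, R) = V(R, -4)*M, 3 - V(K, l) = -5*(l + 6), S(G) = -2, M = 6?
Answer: 2808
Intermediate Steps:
V(K, l) = 33 + 5*l (V(K, l) = 3 - (-5)*(l + 6) = 3 - (-5)*(6 + l) = 3 - (-30 - 5*l) = 3 + (30 + 5*l) = 33 + 5*l)
j(Y, R) = 78 (j(Y, R) = (33 + 5*(-4))*6 = (33 - 20)*6 = 13*6 = 78)
p = 2 (p = -1*(-2) = 2)
(18*p)*j(6, 6) = (18*2)*78 = 36*78 = 2808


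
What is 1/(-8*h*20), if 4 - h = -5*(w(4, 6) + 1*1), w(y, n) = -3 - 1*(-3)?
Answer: -1/1440 ≈ -0.00069444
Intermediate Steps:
w(y, n) = 0 (w(y, n) = -3 + 3 = 0)
h = 9 (h = 4 - (-5)*(0 + 1*1) = 4 - (-5)*(0 + 1) = 4 - (-5) = 4 - 1*(-5) = 4 + 5 = 9)
1/(-8*h*20) = 1/(-8*9*20) = 1/(-72*20) = 1/(-1440) = -1/1440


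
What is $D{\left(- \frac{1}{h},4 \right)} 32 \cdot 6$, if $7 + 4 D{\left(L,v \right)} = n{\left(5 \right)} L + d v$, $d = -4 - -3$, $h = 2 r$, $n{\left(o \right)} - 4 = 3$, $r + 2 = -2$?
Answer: $-486$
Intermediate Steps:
$r = -4$ ($r = -2 - 2 = -4$)
$n{\left(o \right)} = 7$ ($n{\left(o \right)} = 4 + 3 = 7$)
$h = -8$ ($h = 2 \left(-4\right) = -8$)
$d = -1$ ($d = -4 + 3 = -1$)
$D{\left(L,v \right)} = - \frac{7}{4} - \frac{v}{4} + \frac{7 L}{4}$ ($D{\left(L,v \right)} = - \frac{7}{4} + \frac{7 L - v}{4} = - \frac{7}{4} + \frac{- v + 7 L}{4} = - \frac{7}{4} + \left(- \frac{v}{4} + \frac{7 L}{4}\right) = - \frac{7}{4} - \frac{v}{4} + \frac{7 L}{4}$)
$D{\left(- \frac{1}{h},4 \right)} 32 \cdot 6 = \left(- \frac{7}{4} - 1 + \frac{7 \left(- \frac{1}{-8}\right)}{4}\right) 32 \cdot 6 = \left(- \frac{7}{4} - 1 + \frac{7 \left(\left(-1\right) \left(- \frac{1}{8}\right)\right)}{4}\right) 32 \cdot 6 = \left(- \frac{7}{4} - 1 + \frac{7}{4} \cdot \frac{1}{8}\right) 32 \cdot 6 = \left(- \frac{7}{4} - 1 + \frac{7}{32}\right) 32 \cdot 6 = \left(- \frac{81}{32}\right) 32 \cdot 6 = \left(-81\right) 6 = -486$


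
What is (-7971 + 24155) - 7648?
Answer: 8536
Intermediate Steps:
(-7971 + 24155) - 7648 = 16184 - 7648 = 8536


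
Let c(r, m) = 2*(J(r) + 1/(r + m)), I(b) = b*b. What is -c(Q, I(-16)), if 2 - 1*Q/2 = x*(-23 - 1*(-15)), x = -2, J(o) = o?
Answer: 6383/114 ≈ 55.991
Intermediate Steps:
I(b) = b²
Q = -28 (Q = 4 - (-4)*(-23 - 1*(-15)) = 4 - (-4)*(-23 + 15) = 4 - (-4)*(-8) = 4 - 2*16 = 4 - 32 = -28)
c(r, m) = 2*r + 2/(m + r) (c(r, m) = 2*(r + 1/(r + m)) = 2*(r + 1/(m + r)) = 2*r + 2/(m + r))
-c(Q, I(-16)) = -2*(1 + (-28)² + (-16)²*(-28))/((-16)² - 28) = -2*(1 + 784 + 256*(-28))/(256 - 28) = -2*(1 + 784 - 7168)/228 = -2*(-6383)/228 = -1*(-6383/114) = 6383/114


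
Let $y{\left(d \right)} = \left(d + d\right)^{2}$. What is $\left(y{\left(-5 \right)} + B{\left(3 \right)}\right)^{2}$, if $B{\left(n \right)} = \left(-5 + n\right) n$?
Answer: $8836$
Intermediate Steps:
$y{\left(d \right)} = 4 d^{2}$ ($y{\left(d \right)} = \left(2 d\right)^{2} = 4 d^{2}$)
$B{\left(n \right)} = n \left(-5 + n\right)$
$\left(y{\left(-5 \right)} + B{\left(3 \right)}\right)^{2} = \left(4 \left(-5\right)^{2} + 3 \left(-5 + 3\right)\right)^{2} = \left(4 \cdot 25 + 3 \left(-2\right)\right)^{2} = \left(100 - 6\right)^{2} = 94^{2} = 8836$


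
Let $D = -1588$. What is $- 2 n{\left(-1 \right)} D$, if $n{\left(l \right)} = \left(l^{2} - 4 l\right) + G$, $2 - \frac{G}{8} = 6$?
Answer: $-85752$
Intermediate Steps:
$G = -32$ ($G = 16 - 48 = -32$)
$n{\left(l \right)} = -32 + l^{2} - 4 l$ ($n{\left(l \right)} = \left(l^{2} - 4 l\right) - 32 = -32 + l^{2} - 4 l$)
$- 2 n{\left(-1 \right)} D = - 2 \left(-32 + \left(-1\right)^{2} - -4\right) \left(-1588\right) = - 2 \left(-32 + 1 + 4\right) \left(-1588\right) = - 2 \left(\left(-27\right) \left(-1588\right)\right) = \left(-2\right) 42876 = -85752$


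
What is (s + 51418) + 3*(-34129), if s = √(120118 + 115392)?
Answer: -50969 + √235510 ≈ -50484.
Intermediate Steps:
s = √235510 ≈ 485.29
(s + 51418) + 3*(-34129) = (√235510 + 51418) + 3*(-34129) = (51418 + √235510) - 102387 = -50969 + √235510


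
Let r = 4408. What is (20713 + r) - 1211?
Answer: 23910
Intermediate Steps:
(20713 + r) - 1211 = (20713 + 4408) - 1211 = 25121 - 1211 = 23910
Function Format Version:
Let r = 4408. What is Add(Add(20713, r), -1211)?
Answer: 23910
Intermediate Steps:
Add(Add(20713, r), -1211) = Add(Add(20713, 4408), -1211) = Add(25121, -1211) = 23910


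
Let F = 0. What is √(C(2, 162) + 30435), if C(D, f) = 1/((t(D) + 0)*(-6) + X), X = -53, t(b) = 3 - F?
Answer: 2*√38355691/71 ≈ 174.46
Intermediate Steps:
t(b) = 3 (t(b) = 3 - 1*0 = 3 + 0 = 3)
C(D, f) = -1/71 (C(D, f) = 1/((3 + 0)*(-6) - 53) = 1/(3*(-6) - 53) = 1/(-18 - 53) = 1/(-71) = -1/71)
√(C(2, 162) + 30435) = √(-1/71 + 30435) = √(2160884/71) = 2*√38355691/71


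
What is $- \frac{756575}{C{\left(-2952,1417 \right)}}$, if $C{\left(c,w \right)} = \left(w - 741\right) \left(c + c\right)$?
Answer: $\frac{756575}{3991104} \approx 0.18957$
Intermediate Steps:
$C{\left(c,w \right)} = 2 c \left(-741 + w\right)$ ($C{\left(c,w \right)} = \left(-741 + w\right) 2 c = 2 c \left(-741 + w\right)$)
$- \frac{756575}{C{\left(-2952,1417 \right)}} = - \frac{756575}{2 \left(-2952\right) \left(-741 + 1417\right)} = - \frac{756575}{2 \left(-2952\right) 676} = - \frac{756575}{-3991104} = \left(-756575\right) \left(- \frac{1}{3991104}\right) = \frac{756575}{3991104}$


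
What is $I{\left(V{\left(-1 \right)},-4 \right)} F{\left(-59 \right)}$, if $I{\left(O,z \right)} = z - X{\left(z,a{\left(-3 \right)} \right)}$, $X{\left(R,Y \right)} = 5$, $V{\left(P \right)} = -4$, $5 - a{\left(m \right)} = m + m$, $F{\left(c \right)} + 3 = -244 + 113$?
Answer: $1206$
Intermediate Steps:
$F{\left(c \right)} = -134$ ($F{\left(c \right)} = -3 + \left(-244 + 113\right) = -3 - 131 = -134$)
$a{\left(m \right)} = 5 - 2 m$ ($a{\left(m \right)} = 5 - \left(m + m\right) = 5 - 2 m$)
$I{\left(O,z \right)} = -5 + z$ ($I{\left(O,z \right)} = z - 5 = -5 + z$)
$I{\left(V{\left(-1 \right)},-4 \right)} F{\left(-59 \right)} = \left(-5 - 4\right) \left(-134\right) = \left(-9\right) \left(-134\right) = 1206$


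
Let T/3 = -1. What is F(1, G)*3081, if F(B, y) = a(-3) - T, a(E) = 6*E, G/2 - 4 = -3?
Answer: -46215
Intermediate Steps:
G = 2 (G = 8 + 2*(-3) = 8 - 6 = 2)
T = -3 (T = 3*(-1) = -3)
F(B, y) = -15 (F(B, y) = 6*(-3) - 1*(-3) = -18 + 3 = -15)
F(1, G)*3081 = -15*3081 = -46215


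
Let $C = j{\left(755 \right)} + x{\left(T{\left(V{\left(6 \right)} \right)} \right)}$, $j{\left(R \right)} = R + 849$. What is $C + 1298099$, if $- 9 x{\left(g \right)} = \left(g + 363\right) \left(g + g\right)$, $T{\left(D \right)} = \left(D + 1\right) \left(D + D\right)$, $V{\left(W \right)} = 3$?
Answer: $1297639$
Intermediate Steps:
$T{\left(D \right)} = 2 D \left(1 + D\right)$ ($T{\left(D \right)} = \left(1 + D\right) 2 D = 2 D \left(1 + D\right)$)
$x{\left(g \right)} = - \frac{2 g \left(363 + g\right)}{9}$ ($x{\left(g \right)} = - \frac{\left(g + 363\right) \left(g + g\right)}{9} = - \frac{\left(363 + g\right) 2 g}{9} = - \frac{2 g \left(363 + g\right)}{9}$)
$j{\left(R \right)} = 849 + R$
$C = -460$ ($C = \left(849 + 755\right) - \frac{2 \cdot 2 \cdot 3 \left(1 + 3\right) \left(363 + 2 \cdot 3 \left(1 + 3\right)\right)}{9} = 1604 - \frac{2 \cdot 2 \cdot 3 \cdot 4 \left(363 + 2 \cdot 3 \cdot 4\right)}{9} = 1604 - \frac{16 \left(363 + 24\right)}{3} = 1604 - \frac{16}{3} \cdot 387 = 1604 - 2064 = -460$)
$C + 1298099 = -460 + 1298099 = 1297639$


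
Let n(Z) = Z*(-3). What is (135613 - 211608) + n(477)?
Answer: -77426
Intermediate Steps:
n(Z) = -3*Z
(135613 - 211608) + n(477) = (135613 - 211608) - 3*477 = -75995 - 1431 = -77426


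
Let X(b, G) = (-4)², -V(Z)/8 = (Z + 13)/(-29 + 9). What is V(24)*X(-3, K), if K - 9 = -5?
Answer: 1184/5 ≈ 236.80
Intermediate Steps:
K = 4 (K = 9 - 5 = 4)
V(Z) = 26/5 + 2*Z/5 (V(Z) = -8*(Z + 13)/(-29 + 9) = -8*(13 + Z)/(-20) = -8*(13 + Z)*(-1)/20 = -8*(-13/20 - Z/20) = 26/5 + 2*Z/5)
X(b, G) = 16
V(24)*X(-3, K) = (26/5 + (⅖)*24)*16 = (26/5 + 48/5)*16 = (74/5)*16 = 1184/5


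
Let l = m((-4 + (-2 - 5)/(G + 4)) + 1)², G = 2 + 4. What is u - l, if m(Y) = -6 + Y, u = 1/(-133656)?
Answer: -314392351/3341400 ≈ -94.090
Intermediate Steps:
G = 6
u = -1/133656 ≈ -7.4819e-6
l = 9409/100 (l = (-6 + ((-4 + (-2 - 5)/(6 + 4)) + 1))² = (-6 + ((-4 - 7/10) + 1))² = (-6 + (-47/10 + 1))² = (-6 - 37/10)² = (-97/10)² = 9409/100 ≈ 94.090)
u - l = -1/133656 - 1*9409/100 = -1/133656 - 9409/100 = -314392351/3341400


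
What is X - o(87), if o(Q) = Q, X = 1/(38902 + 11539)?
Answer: -4388366/50441 ≈ -87.000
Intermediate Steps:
X = 1/50441 ≈ 1.9825e-5
X - o(87) = 1/50441 - 1*87 = 1/50441 - 87 = -4388366/50441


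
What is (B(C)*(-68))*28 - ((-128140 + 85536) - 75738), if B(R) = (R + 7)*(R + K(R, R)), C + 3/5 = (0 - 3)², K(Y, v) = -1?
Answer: -2465946/25 ≈ -98638.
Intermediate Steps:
C = 42/5 (C = -⅗ + (0 - 3)² = -⅗ + (-3)² = -⅗ + 9 = 42/5 ≈ 8.4000)
B(R) = (-1 + R)*(7 + R) (B(R) = (R + 7)*(R - 1) = (7 + R)*(-1 + R) = (-1 + R)*(7 + R))
(B(C)*(-68))*28 - ((-128140 + 85536) - 75738) = ((-7 + (42/5)² + 6*(42/5))*(-68))*28 - ((-128140 + 85536) - 75738) = ((-7 + 1764/25 + 252/5)*(-68))*28 - (-42604 - 75738) = ((2849/25)*(-68))*28 - 1*(-118342) = -193732/25*28 + 118342 = -5424496/25 + 118342 = -2465946/25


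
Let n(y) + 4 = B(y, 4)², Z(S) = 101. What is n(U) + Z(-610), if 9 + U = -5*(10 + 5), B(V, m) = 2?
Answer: 101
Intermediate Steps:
U = -84 (U = -9 - 5*(10 + 5) = -9 - 5*15 = -9 - 75 = -84)
n(y) = 0 (n(y) = -4 + 2² = -4 + 4 = 0)
n(U) + Z(-610) = 0 + 101 = 101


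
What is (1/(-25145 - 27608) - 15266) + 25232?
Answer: 525736397/52753 ≈ 9966.0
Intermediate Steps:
(1/(-25145 - 27608) - 15266) + 25232 = (1/(-52753) - 15266) + 25232 = (-1/52753 - 15266) + 25232 = -805327299/52753 + 25232 = 525736397/52753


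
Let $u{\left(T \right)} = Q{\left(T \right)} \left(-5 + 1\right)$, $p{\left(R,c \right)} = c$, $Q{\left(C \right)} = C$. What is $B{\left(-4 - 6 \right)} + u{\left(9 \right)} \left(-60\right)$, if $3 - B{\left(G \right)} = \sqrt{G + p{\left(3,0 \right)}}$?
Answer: $2163 - i \sqrt{10} \approx 2163.0 - 3.1623 i$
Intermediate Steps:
$u{\left(T \right)} = - 4 T$ ($u{\left(T \right)} = T \left(-5 + 1\right) = T \left(-4\right) = - 4 T$)
$B{\left(G \right)} = 3 - \sqrt{G}$ ($B{\left(G \right)} = 3 - \sqrt{G + 0} = 3 - \sqrt{G}$)
$B{\left(-4 - 6 \right)} + u{\left(9 \right)} \left(-60\right) = \left(3 - \sqrt{-4 - 6}\right) + \left(-4\right) 9 \left(-60\right) = \left(3 - \sqrt{-10}\right) - -2160 = \left(3 - i \sqrt{10}\right) + 2160 = 2163 - i \sqrt{10}$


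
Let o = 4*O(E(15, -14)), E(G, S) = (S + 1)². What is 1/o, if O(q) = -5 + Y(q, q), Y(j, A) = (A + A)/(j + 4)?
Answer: -173/2108 ≈ -0.082068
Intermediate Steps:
Y(j, A) = 2*A/(4 + j) (Y(j, A) = (2*A)/(4 + j) = 2*A/(4 + j))
E(G, S) = (1 + S)²
O(q) = -5 + 2*q/(4 + q)
o = -2108/173 (o = 4*((-20 - 3*(1 - 14)²)/(4 + (1 - 14)²)) = 4*((-20 - 3*(-13)²)/(4 + (-13)²)) = 4*((-20 - 3*169)/(4 + 169)) = 4*((-20 - 507)/173) = 4*((1/173)*(-527)) = 4*(-527/173) = -2108/173 ≈ -12.185)
1/o = 1/(-2108/173) = -173/2108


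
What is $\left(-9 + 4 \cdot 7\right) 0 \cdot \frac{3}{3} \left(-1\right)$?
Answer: $0$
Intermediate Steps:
$\left(-9 + 4 \cdot 7\right) 0 \cdot \frac{3}{3} \left(-1\right) = \left(-9 + 28\right) 0 \cdot 3 \cdot \frac{1}{3} \left(-1\right) = 19 \cdot 0 \cdot 1 \left(-1\right) = 19 \cdot 0 \left(-1\right) = 19 \cdot 0 = 0$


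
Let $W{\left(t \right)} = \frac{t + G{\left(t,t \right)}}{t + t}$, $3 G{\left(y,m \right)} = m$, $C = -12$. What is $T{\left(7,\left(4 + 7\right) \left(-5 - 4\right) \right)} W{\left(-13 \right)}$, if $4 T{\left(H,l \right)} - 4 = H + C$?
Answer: $- \frac{1}{6} \approx -0.16667$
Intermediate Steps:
$G{\left(y,m \right)} = \frac{m}{3}$
$T{\left(H,l \right)} = -2 + \frac{H}{4}$ ($T{\left(H,l \right)} = 1 + \frac{H - 12}{4} = 1 + \frac{-12 + H}{4} = 1 + \left(-3 + \frac{H}{4}\right) = -2 + \frac{H}{4}$)
$W{\left(t \right)} = \frac{2}{3}$ ($W{\left(t \right)} = \frac{t + \frac{t}{3}}{t + t} = \frac{\frac{4}{3} t}{2 t} = \frac{4 t}{3} \frac{1}{2 t} = \frac{2}{3}$)
$T{\left(7,\left(4 + 7\right) \left(-5 - 4\right) \right)} W{\left(-13 \right)} = \left(-2 + \frac{1}{4} \cdot 7\right) \frac{2}{3} = \left(-2 + \frac{7}{4}\right) \frac{2}{3} = \left(- \frac{1}{4}\right) \frac{2}{3} = - \frac{1}{6}$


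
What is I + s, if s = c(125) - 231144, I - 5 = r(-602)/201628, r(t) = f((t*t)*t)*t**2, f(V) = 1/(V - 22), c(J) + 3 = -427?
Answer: -363800045211160813/1571022223230 ≈ -2.3157e+5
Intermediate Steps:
c(J) = -430 (c(J) = -3 - 427 = -430)
f(V) = 1/(-22 + V)
r(t) = t**2/(-22 + t**3) (r(t) = t**2/(-22 + (t*t)*t) = t**2/(-22 + t**2*t) = t**2/(-22 + t**3))
I = 7855111103207/1571022223230 (I = 5 + ((-602)**2/(-22 + (-602)**3))/201628 = 5 + (362404/(-22 - 218167208))*(1/201628) = 5 + (362404/(-218167230))*(1/201628) = 5 + (362404*(-1/218167230))*(1/201628) = 5 - 181202/109083615*1/201628 = 5 - 12943/1571022223230 = 7855111103207/1571022223230 ≈ 5.0000)
s = -231574 (s = -430 - 231144 = -231574)
I + s = 7855111103207/1571022223230 - 231574 = -363800045211160813/1571022223230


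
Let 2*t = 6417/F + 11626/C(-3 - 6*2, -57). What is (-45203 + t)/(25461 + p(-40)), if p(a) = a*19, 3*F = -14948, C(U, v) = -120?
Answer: -10146422633/5538458220 ≈ -1.8320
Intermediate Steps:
F = -14948/3 (F = (1/3)*(-14948) = -14948/3 ≈ -4982.7)
p(a) = 19*a
t = -11005973/224220 (t = (6417/(-14948/3) + 11626/(-120))/2 = (6417*(-3/14948) + 11626*(-1/120))/2 = (-19251/14948 - 5813/60)/2 = (1/2)*(-11005973/112110) = -11005973/224220 ≈ -49.086)
(-45203 + t)/(25461 + p(-40)) = (-45203 - 11005973/224220)/(25461 + 19*(-40)) = -10146422633/(224220*(25461 - 760)) = -10146422633/224220/24701 = -10146422633/224220*1/24701 = -10146422633/5538458220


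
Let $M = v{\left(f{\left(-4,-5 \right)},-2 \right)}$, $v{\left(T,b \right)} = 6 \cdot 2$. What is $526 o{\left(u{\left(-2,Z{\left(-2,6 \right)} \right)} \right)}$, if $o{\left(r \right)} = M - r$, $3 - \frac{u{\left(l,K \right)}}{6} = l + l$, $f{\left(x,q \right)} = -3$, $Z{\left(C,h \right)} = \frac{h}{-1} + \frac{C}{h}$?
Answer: $-15780$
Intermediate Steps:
$Z{\left(C,h \right)} = - h + \frac{C}{h}$ ($Z{\left(C,h \right)} = h \left(-1\right) + \frac{C}{h} = - h + \frac{C}{h}$)
$v{\left(T,b \right)} = 12$
$M = 12$
$u{\left(l,K \right)} = 18 - 12 l$ ($u{\left(l,K \right)} = 18 - 6 \left(l + l\right) = 18 - 6 \cdot 2 l = 18 - 12 l$)
$o{\left(r \right)} = 12 - r$
$526 o{\left(u{\left(-2,Z{\left(-2,6 \right)} \right)} \right)} = 526 \left(12 - \left(18 - -24\right)\right) = 526 \left(12 - \left(18 + 24\right)\right) = 526 \left(12 - 42\right) = 526 \left(-30\right) = -15780$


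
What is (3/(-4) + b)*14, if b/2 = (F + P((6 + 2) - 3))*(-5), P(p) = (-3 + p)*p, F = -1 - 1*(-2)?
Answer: -3101/2 ≈ -1550.5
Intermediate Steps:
F = 1 (F = -1 + 2 = 1)
P(p) = p*(-3 + p)
b = -110 (b = 2*((1 + ((6 + 2) - 3)*(-3 + ((6 + 2) - 3)))*(-5)) = 2*((1 + (8 - 3)*(-3 + (8 - 3)))*(-5)) = 2*((1 + 5*(-3 + 5))*(-5)) = 2*((1 + 5*2)*(-5)) = 2*((1 + 10)*(-5)) = 2*(11*(-5)) = 2*(-55) = -110)
(3/(-4) + b)*14 = (3/(-4) - 110)*14 = (3*(-1/4) - 110)*14 = (-3/4 - 110)*14 = -443/4*14 = -3101/2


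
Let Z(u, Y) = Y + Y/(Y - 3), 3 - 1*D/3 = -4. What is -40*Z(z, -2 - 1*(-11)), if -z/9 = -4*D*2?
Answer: -420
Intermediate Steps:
D = 21 (D = 9 - 3*(-4) = 9 + 12 = 21)
z = 1512 (z = -9*(-4*21)*2 = -(-756)*2 = -9*(-168) = 1512)
Z(u, Y) = Y + Y/(-3 + Y)
-40*Z(z, -2 - 1*(-11)) = -40*(-2 - 1*(-11))*(-2 + (-2 - 1*(-11)))/(-3 + (-2 - 1*(-11))) = -40*(-2 + 11)*(-2 + (-2 + 11))/(-3 + (-2 + 11)) = -360*(-2 + 9)/(-3 + 9) = -360*7/6 = -40*21/2 = -420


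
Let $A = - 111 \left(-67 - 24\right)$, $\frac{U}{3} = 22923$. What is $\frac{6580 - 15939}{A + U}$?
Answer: $- \frac{9359}{78870} \approx -0.11866$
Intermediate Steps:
$U = 68769$ ($U = 3 \cdot 22923 = 68769$)
$A = 10101$ ($A = \left(-111\right) \left(-91\right) = 10101$)
$\frac{6580 - 15939}{A + U} = \frac{6580 - 15939}{10101 + 68769} = - \frac{9359}{78870}$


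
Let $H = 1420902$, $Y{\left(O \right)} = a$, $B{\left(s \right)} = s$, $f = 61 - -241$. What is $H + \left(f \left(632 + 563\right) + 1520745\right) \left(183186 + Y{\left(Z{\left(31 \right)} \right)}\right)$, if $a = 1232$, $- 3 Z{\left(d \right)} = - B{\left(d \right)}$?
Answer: $347008784332$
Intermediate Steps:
$f = 302$ ($f = 61 + 241 = 302$)
$Z{\left(d \right)} = \frac{d}{3}$ ($Z{\left(d \right)} = - \frac{\left(-1\right) d}{3} = \frac{d}{3}$)
$Y{\left(O \right)} = 1232$
$H + \left(f \left(632 + 563\right) + 1520745\right) \left(183186 + Y{\left(Z{\left(31 \right)} \right)}\right) = 1420902 + \left(302 \left(632 + 563\right) + 1520745\right) \left(183186 + 1232\right) = 1420902 + \left(302 \cdot 1195 + 1520745\right) 184418 = 1420902 + \left(360890 + 1520745\right) 184418 = 1420902 + 1881635 \cdot 184418 = 1420902 + 347007363430 = 347008784332$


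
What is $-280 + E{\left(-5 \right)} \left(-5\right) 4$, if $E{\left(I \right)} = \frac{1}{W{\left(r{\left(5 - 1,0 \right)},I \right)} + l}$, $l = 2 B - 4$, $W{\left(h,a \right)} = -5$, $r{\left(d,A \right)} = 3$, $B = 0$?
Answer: $- \frac{2500}{9} \approx -277.78$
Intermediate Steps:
$l = -4$ ($l = 2 \cdot 0 - 4 = 0 - 4 = -4$)
$E{\left(I \right)} = - \frac{1}{9}$ ($E{\left(I \right)} = \frac{1}{-5 - 4} = \frac{1}{-9} = - \frac{1}{9}$)
$-280 + E{\left(-5 \right)} \left(-5\right) 4 = -280 + \left(- \frac{1}{9}\right) \left(-5\right) 4 = -280 + \frac{5}{9} \cdot 4 = -280 + \frac{20}{9} = - \frac{2500}{9}$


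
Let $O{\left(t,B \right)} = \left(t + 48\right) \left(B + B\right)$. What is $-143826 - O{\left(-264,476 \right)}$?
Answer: $61806$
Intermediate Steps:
$O{\left(t,B \right)} = 2 B \left(48 + t\right)$ ($O{\left(t,B \right)} = \left(48 + t\right) 2 B = 2 B \left(48 + t\right)$)
$-143826 - O{\left(-264,476 \right)} = -143826 - 2 \cdot 476 \left(48 - 264\right) = -143826 - 2 \cdot 476 \left(-216\right) = -143826 - -205632 = -143826 + 205632 = 61806$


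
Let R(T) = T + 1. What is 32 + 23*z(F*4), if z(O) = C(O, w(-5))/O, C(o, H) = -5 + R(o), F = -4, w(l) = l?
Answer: 243/4 ≈ 60.750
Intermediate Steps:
R(T) = 1 + T
C(o, H) = -4 + o (C(o, H) = -5 + (1 + o) = -4 + o)
z(O) = (-4 + O)/O
32 + 23*z(F*4) = 32 + 23*((-4 - 4*4)/((-4*4))) = 32 + 23*((-4 - 16)/(-16)) = 32 + 23*(-1/16*(-20)) = 32 + 23*(5/4) = 32 + 115/4 = 243/4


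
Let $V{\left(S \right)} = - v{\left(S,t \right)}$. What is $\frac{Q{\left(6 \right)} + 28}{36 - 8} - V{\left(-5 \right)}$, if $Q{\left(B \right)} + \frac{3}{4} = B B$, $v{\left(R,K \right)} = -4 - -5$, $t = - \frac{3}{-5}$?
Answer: $\frac{365}{112} \approx 3.2589$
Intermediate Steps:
$t = \frac{3}{5}$ ($t = \left(-3\right) \left(- \frac{1}{5}\right) = \frac{3}{5} \approx 0.6$)
$v{\left(R,K \right)} = 1$ ($v{\left(R,K \right)} = -4 + 5 = 1$)
$V{\left(S \right)} = -1$ ($V{\left(S \right)} = \left(-1\right) 1 = -1$)
$Q{\left(B \right)} = - \frac{3}{4} + B^{2}$ ($Q{\left(B \right)} = - \frac{3}{4} + B B = - \frac{3}{4} + B^{2}$)
$\frac{Q{\left(6 \right)} + 28}{36 - 8} - V{\left(-5 \right)} = \frac{\left(- \frac{3}{4} + 6^{2}\right) + 28}{36 - 8} - -1 = \frac{\left(- \frac{3}{4} + 36\right) + 28}{28} + 1 = \left(\frac{141}{4} + 28\right) \frac{1}{28} + 1 = \frac{253}{4} \cdot \frac{1}{28} + 1 = \frac{253}{112} + 1 = \frac{365}{112}$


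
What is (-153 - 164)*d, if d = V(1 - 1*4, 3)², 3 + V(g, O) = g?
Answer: -11412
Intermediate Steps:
V(g, O) = -3 + g
d = 36 (d = (-3 + (1 - 1*4))² = (-3 + (1 - 4))² = (-3 - 3)² = (-6)² = 36)
(-153 - 164)*d = (-153 - 164)*36 = -317*36 = -11412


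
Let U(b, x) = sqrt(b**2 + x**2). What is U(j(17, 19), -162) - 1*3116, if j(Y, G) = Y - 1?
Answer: -3116 + 10*sqrt(265) ≈ -2953.2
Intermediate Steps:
j(Y, G) = -1 + Y
U(j(17, 19), -162) - 1*3116 = sqrt((-1 + 17)**2 + (-162)**2) - 1*3116 = sqrt(16**2 + 26244) - 3116 = sqrt(256 + 26244) - 3116 = sqrt(26500) - 3116 = 10*sqrt(265) - 3116 = -3116 + 10*sqrt(265)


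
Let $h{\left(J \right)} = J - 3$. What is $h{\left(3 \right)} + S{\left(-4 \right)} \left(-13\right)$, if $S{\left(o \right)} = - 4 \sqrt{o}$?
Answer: $104 i \approx 104.0 i$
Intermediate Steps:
$h{\left(J \right)} = -3 + J$
$h{\left(3 \right)} + S{\left(-4 \right)} \left(-13\right) = \left(-3 + 3\right) + - 4 \sqrt{-4} \left(-13\right) = 0 + - 4 \cdot 2 i \left(-13\right) = 0 + - 8 i \left(-13\right) = 0 + 104 i = 104 i$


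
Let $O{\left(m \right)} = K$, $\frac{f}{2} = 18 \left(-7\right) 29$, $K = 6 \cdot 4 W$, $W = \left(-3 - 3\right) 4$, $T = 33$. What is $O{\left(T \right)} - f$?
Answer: $6732$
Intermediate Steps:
$W = -24$ ($W = \left(-6\right) 4 = -24$)
$K = -576$ ($K = 6 \cdot 4 \left(-24\right) = 24 \left(-24\right) = -576$)
$f = -7308$ ($f = 2 \cdot 18 \left(-7\right) 29 = 2 \left(\left(-126\right) 29\right) = 2 \left(-3654\right) = -7308$)
$O{\left(m \right)} = -576$
$O{\left(T \right)} - f = -576 - -7308 = -576 + 7308 = 6732$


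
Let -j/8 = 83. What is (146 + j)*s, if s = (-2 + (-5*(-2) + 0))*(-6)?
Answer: 24864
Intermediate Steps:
j = -664 (j = -8*83 = -664)
s = -48 (s = (-2 + (10 + 0))*(-6) = (-2 + 10)*(-6) = 8*(-6) = -48)
(146 + j)*s = (146 - 664)*(-48) = -518*(-48) = 24864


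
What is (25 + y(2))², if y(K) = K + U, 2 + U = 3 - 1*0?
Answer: 784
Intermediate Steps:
U = 1 (U = -2 + (3 - 1*0) = -2 + (3 + 0) = -2 + 3 = 1)
y(K) = 1 + K (y(K) = K + 1 = 1 + K)
(25 + y(2))² = (25 + (1 + 2))² = (25 + 3)² = 28² = 784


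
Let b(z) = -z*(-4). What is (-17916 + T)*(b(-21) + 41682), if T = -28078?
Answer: -1913258412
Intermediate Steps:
b(z) = 4*z
(-17916 + T)*(b(-21) + 41682) = (-17916 - 28078)*(4*(-21) + 41682) = -45994*(-84 + 41682) = -45994*41598 = -1913258412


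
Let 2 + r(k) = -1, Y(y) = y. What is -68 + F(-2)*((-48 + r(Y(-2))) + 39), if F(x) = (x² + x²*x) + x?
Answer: 4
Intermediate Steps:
r(k) = -3 (r(k) = -2 - 1 = -3)
F(x) = x + x² + x³ (F(x) = (x² + x³) + x = x + x² + x³)
-68 + F(-2)*((-48 + r(Y(-2))) + 39) = -68 + (-2*(1 - 2 + (-2)²))*((-48 - 3) + 39) = -68 + (-2*(1 - 2 + 4))*(-51 + 39) = -68 - 2*3*(-12) = -68 - 6*(-12) = -68 + 72 = 4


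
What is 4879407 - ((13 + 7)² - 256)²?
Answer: 4858671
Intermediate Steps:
4879407 - ((13 + 7)² - 256)² = 4879407 - (20² - 256)² = 4879407 - (400 - 256)² = 4879407 - 1*144² = 4879407 - 1*20736 = 4879407 - 20736 = 4858671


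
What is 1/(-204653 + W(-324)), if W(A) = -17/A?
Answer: -324/66307555 ≈ -4.8863e-6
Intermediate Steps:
1/(-204653 + W(-324)) = 1/(-204653 - 17/(-324)) = 1/(-204653 - 17*(-1/324)) = 1/(-204653 + 17/324) = 1/(-66307555/324) = -324/66307555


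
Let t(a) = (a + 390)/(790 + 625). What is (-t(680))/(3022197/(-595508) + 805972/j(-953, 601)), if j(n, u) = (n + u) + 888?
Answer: -8538393704/16921379245009 ≈ -0.00050459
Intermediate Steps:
j(n, u) = 888 + n + u
t(a) = 78/283 + a/1415 (t(a) = (390 + a)/1415 = (390 + a)*(1/1415) = 78/283 + a/1415)
(-t(680))/(3022197/(-595508) + 805972/j(-953, 601)) = (-(78/283 + (1/1415)*680))/(3022197/(-595508) + 805972/(888 - 953 + 601)) = (-(78/283 + 136/283))/(3022197*(-1/595508) + 805972/536) = (-1*214/283)/(-3022197/595508 + 805972*(1/536)) = -214/(283*(-3022197/595508 + 201493/134)) = -214/(283*59792859523/39899036) = -214/283*39899036/59792859523 = -8538393704/16921379245009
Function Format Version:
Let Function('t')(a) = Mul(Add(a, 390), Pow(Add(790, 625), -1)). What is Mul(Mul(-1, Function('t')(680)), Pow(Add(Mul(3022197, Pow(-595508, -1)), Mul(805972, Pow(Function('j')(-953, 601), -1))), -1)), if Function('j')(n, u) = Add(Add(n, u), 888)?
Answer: Rational(-8538393704, 16921379245009) ≈ -0.00050459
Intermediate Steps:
Function('j')(n, u) = Add(888, n, u)
Function('t')(a) = Add(Rational(78, 283), Mul(Rational(1, 1415), a)) (Function('t')(a) = Mul(Add(390, a), Pow(1415, -1)) = Mul(Add(390, a), Rational(1, 1415)) = Add(Rational(78, 283), Mul(Rational(1, 1415), a)))
Mul(Mul(-1, Function('t')(680)), Pow(Add(Mul(3022197, Pow(-595508, -1)), Mul(805972, Pow(Function('j')(-953, 601), -1))), -1)) = Mul(Mul(-1, Add(Rational(78, 283), Mul(Rational(1, 1415), 680))), Pow(Add(Mul(3022197, Pow(-595508, -1)), Mul(805972, Pow(Add(888, -953, 601), -1))), -1)) = Mul(Mul(-1, Add(Rational(78, 283), Rational(136, 283))), Pow(Add(Mul(3022197, Rational(-1, 595508)), Mul(805972, Pow(536, -1))), -1)) = Mul(Mul(-1, Rational(214, 283)), Pow(Add(Rational(-3022197, 595508), Mul(805972, Rational(1, 536))), -1)) = Mul(Rational(-214, 283), Pow(Add(Rational(-3022197, 595508), Rational(201493, 134)), -1)) = Mul(Rational(-214, 283), Pow(Rational(59792859523, 39899036), -1)) = Mul(Rational(-214, 283), Rational(39899036, 59792859523)) = Rational(-8538393704, 16921379245009)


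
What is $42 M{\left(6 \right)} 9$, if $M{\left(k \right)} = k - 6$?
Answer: $0$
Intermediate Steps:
$M{\left(k \right)} = -6 + k$
$42 M{\left(6 \right)} 9 = 42 \left(-6 + 6\right) 9 = 42 \cdot 0 \cdot 9 = 0 \cdot 9 = 0$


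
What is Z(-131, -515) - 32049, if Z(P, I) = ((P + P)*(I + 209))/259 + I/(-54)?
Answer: -443774641/13986 ≈ -31730.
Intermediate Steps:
Z(P, I) = -I/54 + 2*P*(209 + I)/259 (Z(P, I) = ((2*P)*(209 + I))*(1/259) + I*(-1/54) = (2*P*(209 + I))*(1/259) - I/54 = 2*P*(209 + I)/259 - I/54 = -I/54 + 2*P*(209 + I)/259)
Z(-131, -515) - 32049 = (-1/54*(-515) + (418/259)*(-131) + (2/259)*(-515)*(-131)) - 32049 = (515/54 - 54758/259 + 134930/259) - 32049 = 4462673/13986 - 32049 = -443774641/13986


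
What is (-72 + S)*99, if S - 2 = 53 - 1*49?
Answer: -6534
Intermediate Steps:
S = 6 (S = 2 + (53 - 1*49) = 2 + (53 - 49) = 2 + 4 = 6)
(-72 + S)*99 = (-72 + 6)*99 = -66*99 = -6534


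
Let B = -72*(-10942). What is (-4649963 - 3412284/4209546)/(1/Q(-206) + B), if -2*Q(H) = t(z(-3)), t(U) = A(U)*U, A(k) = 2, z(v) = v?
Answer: -9787118279541/1658191385543 ≈ -5.9023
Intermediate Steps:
B = 787824
t(U) = 2*U
Q(H) = 3 (Q(H) = -(-3) = -1/2*(-6) = 3)
(-4649963 - 3412284/4209546)/(1/Q(-206) + B) = (-4649963 - 3412284/4209546)/(1/3 + 787824) = (-4649963 - 3412284*1/4209546)/(1/3 + 787824) = (-4649963 - 568714/701591)/(2363473/3) = -3262372759847/701591*3/2363473 = -9787118279541/1658191385543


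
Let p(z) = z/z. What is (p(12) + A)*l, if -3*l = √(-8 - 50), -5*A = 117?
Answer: 112*I*√58/15 ≈ 56.864*I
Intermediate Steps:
A = -117/5 (A = -⅕*117 = -117/5 ≈ -23.400)
p(z) = 1
l = -I*√58/3 (l = -√(-8 - 50)/3 = -I*√58/3 ≈ -2.5386*I)
(p(12) + A)*l = (1 - 117/5)*(-I*√58/3) = -(-112)*I*√58/15 = 112*I*√58/15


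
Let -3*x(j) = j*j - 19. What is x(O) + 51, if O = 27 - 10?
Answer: -39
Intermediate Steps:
O = 17
x(j) = 19/3 - j²/3 (x(j) = -(j*j - 19)/3 = -(j² - 19)/3 = -(-19 + j²)/3 = 19/3 - j²/3)
x(O) + 51 = (19/3 - ⅓*17²) + 51 = (19/3 - ⅓*289) + 51 = (19/3 - 289/3) + 51 = -90 + 51 = -39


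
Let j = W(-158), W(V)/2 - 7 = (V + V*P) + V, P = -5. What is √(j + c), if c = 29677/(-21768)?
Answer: √113798418438/10884 ≈ 30.994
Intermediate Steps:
W(V) = 14 - 6*V (W(V) = 14 + 2*((V + V*(-5)) + V) = 14 + 2*((V - 5*V) + V) = 14 + 2*(-4*V + V) = 14 + 2*(-3*V) = 14 - 6*V)
j = 962 (j = 14 - 6*(-158) = 14 + 948 = 962)
c = -29677/21768 (c = 29677*(-1/21768) = -29677/21768 ≈ -1.3633)
√(j + c) = √(962 - 29677/21768) = √(20911139/21768) = √113798418438/10884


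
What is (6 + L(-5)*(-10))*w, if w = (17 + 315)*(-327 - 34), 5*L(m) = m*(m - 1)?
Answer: 6472008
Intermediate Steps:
L(m) = m*(-1 + m)/5 (L(m) = (m*(m - 1))/5 = (m*(-1 + m))/5 = m*(-1 + m)/5)
w = -119852 (w = 332*(-361) = -119852)
(6 + L(-5)*(-10))*w = (6 + ((⅕)*(-5)*(-1 - 5))*(-10))*(-119852) = (6 + ((⅕)*(-5)*(-6))*(-10))*(-119852) = (6 + 6*(-10))*(-119852) = (6 - 60)*(-119852) = -54*(-119852) = 6472008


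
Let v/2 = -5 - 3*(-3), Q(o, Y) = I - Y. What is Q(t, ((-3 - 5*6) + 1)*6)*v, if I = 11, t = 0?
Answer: 1624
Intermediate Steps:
Q(o, Y) = 11 - Y
v = 8 (v = 2*(-5 - 3*(-3)) = 2*(-5 + 9) = 2*4 = 8)
Q(t, ((-3 - 5*6) + 1)*6)*v = (11 - ((-3 - 5*6) + 1)*6)*8 = (11 - ((-3 - 30) + 1)*6)*8 = (11 - (-33 + 1)*6)*8 = (11 - (-32)*6)*8 = (11 - 1*(-192))*8 = (11 + 192)*8 = 203*8 = 1624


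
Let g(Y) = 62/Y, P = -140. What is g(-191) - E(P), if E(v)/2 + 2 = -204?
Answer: 78630/191 ≈ 411.68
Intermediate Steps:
E(v) = -412 (E(v) = -4 + 2*(-204) = -4 - 408 = -412)
g(-191) - E(P) = 62/(-191) - 1*(-412) = 62*(-1/191) + 412 = -62/191 + 412 = 78630/191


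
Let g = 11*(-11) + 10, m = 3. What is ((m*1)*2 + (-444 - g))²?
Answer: 106929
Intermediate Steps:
g = -111 (g = -121 + 10 = -111)
((m*1)*2 + (-444 - g))² = ((3*1)*2 + (-444 - 1*(-111)))² = (3*2 + (-444 + 111))² = (6 - 333)² = (-327)² = 106929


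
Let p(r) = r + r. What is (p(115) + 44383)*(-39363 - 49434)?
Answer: -3961500561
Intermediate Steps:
p(r) = 2*r
(p(115) + 44383)*(-39363 - 49434) = (2*115 + 44383)*(-39363 - 49434) = (230 + 44383)*(-88797) = 44613*(-88797) = -3961500561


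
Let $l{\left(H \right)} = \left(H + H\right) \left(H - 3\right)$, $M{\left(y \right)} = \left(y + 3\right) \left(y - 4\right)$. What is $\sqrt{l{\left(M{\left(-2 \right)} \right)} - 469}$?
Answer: $19 i \approx 19.0 i$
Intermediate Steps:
$M{\left(y \right)} = \left(-4 + y\right) \left(3 + y\right)$ ($M{\left(y \right)} = \left(3 + y\right) \left(-4 + y\right) = \left(-4 + y\right) \left(3 + y\right)$)
$l{\left(H \right)} = 2 H \left(-3 + H\right)$
$\sqrt{l{\left(M{\left(-2 \right)} \right)} - 469} = \sqrt{2 \left(-12 + \left(-2\right)^{2} - -2\right) \left(-3 - \left(10 - 4\right)\right) - 469} = \sqrt{2 \left(-12 + 4 + 2\right) \left(-3 + \left(-12 + 4 + 2\right)\right) - 469} = \sqrt{2 \left(-6\right) \left(-3 - 6\right) - 469} = \sqrt{2 \left(-6\right) \left(-9\right) - 469} = \sqrt{108 - 469} = \sqrt{-361} = 19 i$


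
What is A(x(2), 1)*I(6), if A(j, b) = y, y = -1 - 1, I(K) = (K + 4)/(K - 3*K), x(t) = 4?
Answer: 5/3 ≈ 1.6667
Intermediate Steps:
I(K) = -(4 + K)/(2*K) (I(K) = (4 + K)/((-2*K)) = (4 + K)*(-1/(2*K)) = -(4 + K)/(2*K))
y = -2
A(j, b) = -2
A(x(2), 1)*I(6) = -(-4 - 1*6)/6 = -(-4 - 6)/6 = -(-10)/6 = -2*(-⅚) = 5/3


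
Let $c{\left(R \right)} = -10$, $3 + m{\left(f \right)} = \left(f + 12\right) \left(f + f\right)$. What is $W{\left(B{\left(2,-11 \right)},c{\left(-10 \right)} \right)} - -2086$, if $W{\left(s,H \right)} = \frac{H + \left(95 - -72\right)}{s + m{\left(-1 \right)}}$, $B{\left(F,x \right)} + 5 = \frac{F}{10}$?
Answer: $\frac{310029}{149} \approx 2080.7$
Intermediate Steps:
$m{\left(f \right)} = -3 + 2 f \left(12 + f\right)$ ($m{\left(f \right)} = -3 + \left(f + 12\right) \left(f + f\right) = -3 + \left(12 + f\right) 2 f = -3 + 2 f \left(12 + f\right)$)
$B{\left(F,x \right)} = -5 + \frac{F}{10}$
$W{\left(s,H \right)} = \frac{167 + H}{-25 + s}$ ($W{\left(s,H \right)} = \frac{H + \left(95 - -72\right)}{s + \left(-3 + 2 \left(-1\right)^{2} + 24 \left(-1\right)\right)} = \frac{H + \left(95 + 72\right)}{s - 25} = \frac{H + 167}{s - 25} = \frac{167 + H}{s - 25} = \frac{167 + H}{-25 + s}$)
$W{\left(B{\left(2,-11 \right)},c{\left(-10 \right)} \right)} - -2086 = \frac{167 - 10}{-25 + \left(-5 + \frac{1}{10} \cdot 2\right)} - -2086 = \frac{1}{-25 + \left(-5 + \frac{1}{5}\right)} 157 + 2086 = \frac{1}{-25 - \frac{24}{5}} \cdot 157 + 2086 = \frac{1}{- \frac{149}{5}} \cdot 157 + 2086 = \left(- \frac{5}{149}\right) 157 + 2086 = - \frac{785}{149} + 2086 = \frac{310029}{149}$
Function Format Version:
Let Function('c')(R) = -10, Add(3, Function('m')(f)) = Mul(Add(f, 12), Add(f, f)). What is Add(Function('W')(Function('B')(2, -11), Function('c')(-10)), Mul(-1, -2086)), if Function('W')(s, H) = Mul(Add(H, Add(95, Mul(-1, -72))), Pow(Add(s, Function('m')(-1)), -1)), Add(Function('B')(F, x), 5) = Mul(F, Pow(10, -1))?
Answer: Rational(310029, 149) ≈ 2080.7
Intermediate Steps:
Function('m')(f) = Add(-3, Mul(2, f, Add(12, f))) (Function('m')(f) = Add(-3, Mul(Add(f, 12), Add(f, f))) = Add(-3, Mul(Add(12, f), Mul(2, f))) = Add(-3, Mul(2, f, Add(12, f))))
Function('B')(F, x) = Add(-5, Mul(Rational(1, 10), F)) (Function('B')(F, x) = Add(-5, Mul(F, Pow(10, -1))) = Add(-5, Mul(F, Rational(1, 10))) = Add(-5, Mul(Rational(1, 10), F)))
Function('W')(s, H) = Mul(Pow(Add(-25, s), -1), Add(167, H)) (Function('W')(s, H) = Mul(Add(H, Add(95, Mul(-1, -72))), Pow(Add(s, Add(-3, Mul(2, Pow(-1, 2)), Mul(24, -1))), -1)) = Mul(Add(H, Add(95, 72)), Pow(Add(s, Add(-3, Mul(2, 1), -24)), -1)) = Mul(Add(H, 167), Pow(Add(s, Add(-3, 2, -24)), -1)) = Mul(Add(167, H), Pow(Add(s, -25), -1)) = Mul(Add(167, H), Pow(Add(-25, s), -1)) = Mul(Pow(Add(-25, s), -1), Add(167, H)))
Add(Function('W')(Function('B')(2, -11), Function('c')(-10)), Mul(-1, -2086)) = Add(Mul(Pow(Add(-25, Add(-5, Mul(Rational(1, 10), 2))), -1), Add(167, -10)), Mul(-1, -2086)) = Add(Mul(Pow(Add(-25, Add(-5, Rational(1, 5))), -1), 157), 2086) = Add(Mul(Pow(Add(-25, Rational(-24, 5)), -1), 157), 2086) = Add(Mul(Pow(Rational(-149, 5), -1), 157), 2086) = Add(Mul(Rational(-5, 149), 157), 2086) = Add(Rational(-785, 149), 2086) = Rational(310029, 149)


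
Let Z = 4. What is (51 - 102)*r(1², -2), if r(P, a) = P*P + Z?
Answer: -255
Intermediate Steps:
r(P, a) = 4 + P² (r(P, a) = P*P + 4 = P² + 4 = 4 + P²)
(51 - 102)*r(1², -2) = (51 - 102)*(4 + (1²)²) = -51*(4 + 1²) = -51*(4 + 1) = -51*5 = -255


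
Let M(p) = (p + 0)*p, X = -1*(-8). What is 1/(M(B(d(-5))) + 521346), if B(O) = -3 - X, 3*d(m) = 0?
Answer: 1/521467 ≈ 1.9177e-6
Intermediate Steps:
d(m) = 0 (d(m) = (⅓)*0 = 0)
X = 8
B(O) = -11 (B(O) = -3 - 1*8 = -3 - 8 = -11)
M(p) = p² (M(p) = p*p = p²)
1/(M(B(d(-5))) + 521346) = 1/((-11)² + 521346) = 1/(121 + 521346) = 1/521467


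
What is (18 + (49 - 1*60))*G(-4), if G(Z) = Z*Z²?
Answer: -448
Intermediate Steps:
G(Z) = Z³
(18 + (49 - 1*60))*G(-4) = (18 + (49 - 1*60))*(-4)³ = (18 + (49 - 60))*(-64) = (18 - 11)*(-64) = 7*(-64) = -448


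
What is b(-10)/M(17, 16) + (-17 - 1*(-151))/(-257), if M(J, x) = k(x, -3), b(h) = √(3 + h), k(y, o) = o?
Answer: -134/257 - I*√7/3 ≈ -0.5214 - 0.88192*I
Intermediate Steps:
M(J, x) = -3
b(-10)/M(17, 16) + (-17 - 1*(-151))/(-257) = √(3 - 10)/(-3) + (-17 - 1*(-151))/(-257) = √(-7)*(-⅓) + (-17 + 151)*(-1/257) = (I*√7)*(-⅓) + 134*(-1/257) = -I*√7/3 - 134/257 = -134/257 - I*√7/3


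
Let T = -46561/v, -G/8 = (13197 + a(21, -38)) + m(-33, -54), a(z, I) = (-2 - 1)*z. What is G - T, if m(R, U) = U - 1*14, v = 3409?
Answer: -356289391/3409 ≈ -1.0451e+5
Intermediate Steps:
m(R, U) = -14 + U (m(R, U) = U - 14 = -14 + U)
a(z, I) = -3*z
G = -104528 (G = -8*((13197 - 3*21) + (-14 - 54)) = -8*((13197 - 63) - 68) = -8*(13134 - 68) = -8*13066 = -104528)
T = -46561/3409 ≈ -13.658
G - T = -104528 - 1*(-46561/3409) = -104528 + 46561/3409 = -356289391/3409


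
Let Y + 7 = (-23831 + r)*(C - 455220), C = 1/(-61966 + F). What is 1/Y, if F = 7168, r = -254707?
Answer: 9133/1158028492314372 ≈ 7.8867e-12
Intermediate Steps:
C = -1/54798 (C = 1/(-61966 + 7168) = 1/(-54798) = -1/54798 ≈ -1.8249e-5)
Y = 1158028492314372/9133 (Y = -7 + (-23831 - 254707)*(-1/54798 - 455220) = -7 - 278538*(-24945145561/54798) = -7 + 1158028492378303/9133 = 1158028492314372/9133 ≈ 1.2680e+11)
1/Y = 1/(1158028492314372/9133) = 9133/1158028492314372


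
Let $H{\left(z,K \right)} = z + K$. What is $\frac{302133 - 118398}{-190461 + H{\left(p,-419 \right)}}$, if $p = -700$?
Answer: $- \frac{12249}{12772} \approx -0.95905$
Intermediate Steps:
$H{\left(z,K \right)} = K + z$
$\frac{302133 - 118398}{-190461 + H{\left(p,-419 \right)}} = \frac{302133 - 118398}{-190461 - 1119} = \frac{183735}{-190461 - 1119} = \frac{183735}{-191580} = 183735 \left(- \frac{1}{191580}\right) = - \frac{12249}{12772}$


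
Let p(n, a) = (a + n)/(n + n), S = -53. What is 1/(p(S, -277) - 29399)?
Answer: -53/1557982 ≈ -3.4018e-5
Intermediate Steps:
p(n, a) = (a + n)/(2*n) (p(n, a) = (a + n)/((2*n)) = (a + n)*(1/(2*n)) = (a + n)/(2*n))
1/(p(S, -277) - 29399) = 1/((½)*(-277 - 53)/(-53) - 29399) = 1/((½)*(-1/53)*(-330) - 29399) = 1/(165/53 - 29399) = 1/(-1557982/53) = -53/1557982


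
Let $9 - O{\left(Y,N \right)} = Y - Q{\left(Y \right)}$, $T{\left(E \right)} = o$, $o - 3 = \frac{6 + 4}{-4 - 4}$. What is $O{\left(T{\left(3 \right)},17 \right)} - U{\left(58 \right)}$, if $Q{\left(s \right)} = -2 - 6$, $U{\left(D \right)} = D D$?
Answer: $- \frac{13459}{4} \approx -3364.8$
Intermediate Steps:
$o = \frac{7}{4}$ ($o = 3 + \frac{6 + 4}{-4 - 4} = 3 + \frac{10}{-8} = 3 + 10 \left(- \frac{1}{8}\right) = 3 - \frac{5}{4} = \frac{7}{4} \approx 1.75$)
$U{\left(D \right)} = D^{2}$
$T{\left(E \right)} = \frac{7}{4}$
$Q{\left(s \right)} = -8$ ($Q{\left(s \right)} = -2 - 6 = -8$)
$O{\left(Y,N \right)} = 1 - Y$ ($O{\left(Y,N \right)} = 9 - \left(Y - -8\right) = 9 - \left(Y + 8\right) = 9 - \left(8 + Y\right) = 1 - Y$)
$O{\left(T{\left(3 \right)},17 \right)} - U{\left(58 \right)} = \left(1 - \frac{7}{4}\right) - 58^{2} = \left(1 - \frac{7}{4}\right) - 3364 = - \frac{3}{4} - 3364 = - \frac{13459}{4}$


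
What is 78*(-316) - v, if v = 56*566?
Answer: -56344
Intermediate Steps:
v = 31696
78*(-316) - v = 78*(-316) - 1*31696 = -24648 - 31696 = -56344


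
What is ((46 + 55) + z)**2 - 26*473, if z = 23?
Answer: 3078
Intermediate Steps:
((46 + 55) + z)**2 - 26*473 = ((46 + 55) + 23)**2 - 26*473 = (101 + 23)**2 - 1*12298 = 124**2 - 12298 = 15376 - 12298 = 3078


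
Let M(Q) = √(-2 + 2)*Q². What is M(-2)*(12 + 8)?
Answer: 0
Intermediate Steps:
M(Q) = 0 (M(Q) = √0*Q² = 0*Q² = 0)
M(-2)*(12 + 8) = 0*(12 + 8) = 0*20 = 0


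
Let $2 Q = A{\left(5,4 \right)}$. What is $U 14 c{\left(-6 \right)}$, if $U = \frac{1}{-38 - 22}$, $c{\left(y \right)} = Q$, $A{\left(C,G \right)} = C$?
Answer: $- \frac{7}{12} \approx -0.58333$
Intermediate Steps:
$Q = \frac{5}{2}$ ($Q = \frac{1}{2} \cdot 5 = \frac{5}{2} \approx 2.5$)
$c{\left(y \right)} = \frac{5}{2}$
$U = - \frac{1}{60}$ ($U = \frac{1}{-60} = - \frac{1}{60} \approx -0.016667$)
$U 14 c{\left(-6 \right)} = \left(- \frac{1}{60}\right) 14 \cdot \frac{5}{2} = \left(- \frac{7}{30}\right) \frac{5}{2} = - \frac{7}{12}$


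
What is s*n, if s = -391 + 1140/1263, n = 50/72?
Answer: -4105775/15156 ≈ -270.90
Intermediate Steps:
n = 25/36 (n = 50*(1/72) = 25/36 ≈ 0.69444)
s = -164231/421 (s = -391 + 1140*(1/1263) = -391 + 380/421 = -164231/421 ≈ -390.10)
s*n = -164231/421*25/36 = -4105775/15156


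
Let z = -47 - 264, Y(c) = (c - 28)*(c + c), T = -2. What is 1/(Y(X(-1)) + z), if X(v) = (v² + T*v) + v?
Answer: -1/415 ≈ -0.0024096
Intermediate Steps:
X(v) = v² - v (X(v) = (v² - 2*v) + v = v² - v)
Y(c) = 2*c*(-28 + c) (Y(c) = (-28 + c)*(2*c) = 2*c*(-28 + c))
z = -311
1/(Y(X(-1)) + z) = 1/(2*(-(-1 - 1))*(-28 - (-1 - 1)) - 311) = 1/(2*(-1*(-2))*(-28 - 1*(-2)) - 311) = 1/(2*2*(-28 + 2) - 311) = 1/(2*2*(-26) - 311) = 1/(-104 - 311) = 1/(-415) = -1/415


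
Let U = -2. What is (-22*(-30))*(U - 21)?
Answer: -15180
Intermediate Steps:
(-22*(-30))*(U - 21) = (-22*(-30))*(-2 - 21) = 660*(-23) = -15180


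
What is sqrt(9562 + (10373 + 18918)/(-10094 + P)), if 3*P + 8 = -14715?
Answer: sqrt(19363398414685)/45005 ≈ 97.776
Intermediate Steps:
P = -14723/3 (P = -8/3 + (1/3)*(-14715) = -8/3 - 4905 = -14723/3 ≈ -4907.7)
sqrt(9562 + (10373 + 18918)/(-10094 + P)) = sqrt(9562 + (10373 + 18918)/(-10094 - 14723/3)) = sqrt(9562 + 29291/(-45005/3)) = sqrt(9562 + 29291*(-3/45005)) = sqrt(9562 - 87873/45005) = sqrt(430249937/45005) = sqrt(19363398414685)/45005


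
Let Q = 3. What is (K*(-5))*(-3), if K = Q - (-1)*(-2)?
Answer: 15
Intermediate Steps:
K = 1 (K = 3 - (-1)*(-2) = 3 - 1*2 = 3 - 2 = 1)
(K*(-5))*(-3) = (1*(-5))*(-3) = -5*(-3) = 15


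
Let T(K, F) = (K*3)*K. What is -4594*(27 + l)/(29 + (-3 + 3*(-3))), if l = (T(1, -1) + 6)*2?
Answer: -206730/17 ≈ -12161.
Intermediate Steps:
T(K, F) = 3*K**2 (T(K, F) = (3*K)*K = 3*K**2)
l = 18 (l = (3*1**2 + 6)*2 = (3*1 + 6)*2 = (3 + 6)*2 = 9*2 = 18)
-4594*(27 + l)/(29 + (-3 + 3*(-3))) = -4594*(27 + 18)/(29 + (-3 + 3*(-3))) = -206730/(29 + (-3 - 9)) = -206730/(29 - 12) = -206730/17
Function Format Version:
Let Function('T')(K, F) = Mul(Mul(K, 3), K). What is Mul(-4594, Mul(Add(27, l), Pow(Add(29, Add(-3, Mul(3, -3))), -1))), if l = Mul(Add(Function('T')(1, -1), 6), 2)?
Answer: Rational(-206730, 17) ≈ -12161.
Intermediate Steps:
Function('T')(K, F) = Mul(3, Pow(K, 2)) (Function('T')(K, F) = Mul(Mul(3, K), K) = Mul(3, Pow(K, 2)))
l = 18 (l = Mul(Add(Mul(3, Pow(1, 2)), 6), 2) = Mul(Add(Mul(3, 1), 6), 2) = Mul(Add(3, 6), 2) = Mul(9, 2) = 18)
Mul(-4594, Mul(Add(27, l), Pow(Add(29, Add(-3, Mul(3, -3))), -1))) = Mul(-4594, Mul(Add(27, 18), Pow(Add(29, Add(-3, Mul(3, -3))), -1))) = Mul(-4594, Mul(45, Pow(Add(29, Add(-3, -9)), -1))) = Mul(-4594, Mul(45, Pow(Add(29, -12), -1))) = Mul(-4594, Mul(45, Pow(17, -1))) = Mul(-4594, Mul(45, Rational(1, 17))) = Mul(-4594, Rational(45, 17)) = Rational(-206730, 17)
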